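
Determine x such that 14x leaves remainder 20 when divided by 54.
x ≡ 13 (mod 27)

gcd(14, 54) = 2, which divides 20, so solutions exist.
Divide through by 2: 7x ≡ 10 (mod 27).
Find 7^(-1) mod 27 by the extended Euclidean algorithm:
27 = 3 × 7 + 6  ⟹  6 = (1)·27 + (-3)·7
7 = 1 × 6 + 1  ⟹  1 = (-1)·27 + (4)·7
So (4)·7 ≡ 1 (mod 27), i.e. 7^(-1) ≡ 4 (mod 27).
x ≡ 4 × 10 = 40 ≡ 13 (mod 27).
Check: 14 × 13 = 182 ≡ 20 (mod 54).
x ≡ 13 (mod 27), giving 2 solutions mod 54.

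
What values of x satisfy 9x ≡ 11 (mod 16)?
x ≡ 3 (mod 16)

gcd(9, 16) = 1, which divides 11, so solutions exist.
Find 9^(-1) mod 16 by the extended Euclidean algorithm:
16 = 1 × 9 + 7  ⟹  7 = (1)·16 + (-1)·9
9 = 1 × 7 + 2  ⟹  2 = (-1)·16 + (2)·9
7 = 3 × 2 + 1  ⟹  1 = (4)·16 + (-7)·9
So (-7)·9 ≡ 1 (mod 16), i.e. 9^(-1) ≡ -7 ≡ 9 (mod 16).
x ≡ 9 × 11 = 99 ≡ 3 (mod 16).
Check: 9 × 3 = 27 ≡ 11 (mod 16).
Unique solution: x ≡ 3 (mod 16)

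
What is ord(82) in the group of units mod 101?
50

101 is prime, so ord(82) divides φ(101) = 100.
Divisors of 100: 1, 2, 4, 5, 10, 20, 25, 50, 100.
Repeated squaring: 82^1 ≡ 82, 82^2 ≡ 58, 82^4 ≡ 31, 82^8 ≡ 52, 82^16 ≡ 78, 82^32 ≡ 24, 82^64 ≡ 71 (mod 101).
Test 82^d mod 101 for each divisor d in increasing order:
82^1 ≡ 82
82^2 ≡ 58
82^4 ≡ 31
82^5 = 82^4·82^1 ≡ 17
82^10 = 82^8·82^2 ≡ 87
82^20 = 82^16·82^4 ≡ 95
82^25 = 82^16·82^8·82^1 ≡ 100
82^50 = 82^32·82^16·82^2 ≡ 1  ← first divisor giving 1
The order is 50.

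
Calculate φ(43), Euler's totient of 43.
42

43 = 43
φ(n) = n × ∏(1 - 1/p) for each prime p dividing n
φ(43) = 43 × (1 - 1/43) = 42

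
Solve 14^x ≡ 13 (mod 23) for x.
8

Baby-step giant-step with step n = ⌈√23⌉ = 5.
Baby steps 14^j mod 23 (j:value) for j=0..4: 0:1, 1:14, 2:12, 3:7, 4:6.
Giant-step multiplier: 14^(-5) ≡ 14^(22-5) = 14^17 ≡ 20 (mod 23).
Giant steps γ_i = 13·20^i mod 23: γ_0=13, γ_1=7 (in table at j=3).
x = i·n + j = 1·5 + 3 = 8.
Check: 14^8 ≡ 13 (mod 23).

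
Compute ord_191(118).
95

191 is prime, so ord(118) divides φ(191) = 190.
Divisors of 190: 1, 2, 5, 10, 19, 38, 95, 190.
Repeated squaring: 118^1 ≡ 118, 118^2 ≡ 172, 118^4 ≡ 170, 118^8 ≡ 59, 118^16 ≡ 43, 118^32 ≡ 130, 118^64 ≡ 92, 118^128 ≡ 60 (mod 191).
Test 118^d mod 191 for each divisor d in increasing order:
118^1 ≡ 118
118^2 ≡ 172
118^5 = 118^4·118^1 ≡ 5
118^10 = 118^8·118^2 ≡ 25
118^19 = 118^16·118^2·118^1 ≡ 49
118^38 = 118^32·118^4·118^2 ≡ 109
118^95 = 118^64·118^16·118^8·118^4·118^2·118^1 ≡ 1  ← first divisor giving 1
The order is 95.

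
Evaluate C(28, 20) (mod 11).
0

Using Lucas' theorem:
Write n=28 and k=20 in base 11:
n in base 11: [2, 6]
k in base 11: [1, 9]
C(28,20) mod 11 = ∏ C(n_i, k_i) mod 11
Digit binomials (mod 11): C(2,1) = 2; C(6,9) = 0 (k_i > n_i)
Product: 2 × 0 = 0 ≡ 0 (mod 11)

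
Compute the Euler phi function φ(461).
460

461 = 461
φ(n) = n × ∏(1 - 1/p) for each prime p dividing n
φ(461) = 461 × (1 - 1/461) = 460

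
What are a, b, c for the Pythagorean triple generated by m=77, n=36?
(4633, 5544, 7225)

Euclid's formula: a = m² - n², b = 2mn, c = m² + n²
m = 77, n = 36
a = 77² - 36² = 5929 - 1296 = 4633
b = 2 × 77 × 36 = 5544
c = 77² + 36² = 5929 + 1296 = 7225
Verification: 4633² + 5544² = 21464689 + 30735936 = 52200625 = 7225² ✓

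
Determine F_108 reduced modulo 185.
156

Matrix identity: Q^n = [[F_(n+1), F_n], [F_n, F_(n-1)]] with Q = [[1,1],[1,0]].
n = 108 = 1101100₂. Square-and-multiply, entries mod 185:
Q^1 = [[1,1],[1,0]]
Q^3 = (Q^1)²·Q = [[3,2],[2,1]]
Q^6 = (Q^3)² = [[13,8],[8,5]]
Q^13 = (Q^6)²·Q = [[7,48],[48,144]]
Q^27 = (Q^13)²·Q = [[166,133],[133,33]]
Q^54 = (Q^27)² = [[105,12],[12,93]]
Q^108 = (Q^54)² = [[69,156],[156,98]]
F_108 mod 185 = Q^108[0][1] = 156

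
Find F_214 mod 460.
47

Matrix identity: Q^n = [[F_(n+1), F_n], [F_n, F_(n-1)]] with Q = [[1,1],[1,0]].
n = 214 = 11010110₂. Square-and-multiply, entries mod 460:
Q^1 = [[1,1],[1,0]]
Q^3 = (Q^1)²·Q = [[3,2],[2,1]]
Q^6 = (Q^3)² = [[13,8],[8,5]]
Q^13 = (Q^6)²·Q = [[377,233],[233,144]]
Q^26 = (Q^13)² = [[458,413],[413,45]]
Q^53 = (Q^26)²·Q = [[192,373],[373,279]]
Q^107 = (Q^53)²·Q = [[236,273],[273,423]]
Q^214 = (Q^107)² = [[45,47],[47,458]]
F_214 mod 460 = Q^214[0][1] = 47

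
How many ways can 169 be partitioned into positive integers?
250438925115

p(n) counts ways to write n as a sum of positive integers (order ignored).
Euler's pentagonal recurrence: p(k) = p(k-1) + p(k-2) - p(k-5) - p(k-7) + p(k-12) + p(k-15) - ... (offsets j(3j∓1)/2, signs ++--, p(0)=1, p(<0)=0).
DP table for k = 0..168: p(0)=1, p(1)=1, p(2)=2, p(3)=3, p(4)=5, p(5)=7, p(6)=11, p(7)=15, p(8)=22, p(9)=30, p(10)=42, p(11)=56, p(12)=77, p(13)=101, p(14)=135, p(15)=176, p(16)=231, p(17)=297, p(18)=385, p(19)=490, p(20)=627, p(21)=792, p(22)=1002, p(23)=1255, p(24)=1575, p(25)=1958, p(26)=2436, p(27)=3010, p(28)=3718, p(29)=4565, p(30)=5604, p(31)=6842, p(32)=8349, p(33)=10143, p(34)=12310, p(35)=14883, p(36)=17977, p(37)=21637, p(38)=26015, p(39)=31185, p(40)=37338, p(41)=44583, p(42)=53174, p(43)=63261, p(44)=75175, p(45)=89134, p(46)=105558, p(47)=124754, p(48)=147273, p(49)=173525, p(50)=204226, p(51)=239943, p(52)=281589, p(53)=329931, p(54)=386155, p(55)=451276, p(56)=526823, p(57)=614154, p(58)=715220, p(59)=831820, p(60)=966467, p(61)=1121505, p(62)=1300156, p(63)=1505499, p(64)=1741630, p(65)=2012558, p(66)=2323520, p(67)=2679689, p(68)=3087735, p(69)=3554345, p(70)=4087968, p(71)=4697205, p(72)=5392783, p(73)=6185689, p(74)=7089500, p(75)=8118264, p(76)=9289091, p(77)=10619863, p(78)=12132164, p(79)=13848650, p(80)=15796476, p(81)=18004327, p(82)=20506255, p(83)=23338469, p(84)=26543660, p(85)=30167357, p(86)=34262962, p(87)=38887673, p(88)=44108109, p(89)=49995925, p(90)=56634173, p(91)=64112359, p(92)=72533807, p(93)=82010177, p(94)=92669720, p(95)=104651419, p(96)=118114304, p(97)=133230930, p(98)=150198136, p(99)=169229875, p(100)=190569292, p(101)=214481126, p(102)=241265379, p(103)=271248950, p(104)=304801365, p(105)=342325709, p(106)=384276336, p(107)=431149389, p(108)=483502844, p(109)=541946240, p(110)=607163746, p(111)=679903203, p(112)=761002156, p(113)=851376628, p(114)=952050665, p(115)=1064144451, p(116)=1188908248, p(117)=1327710076, p(118)=1482074143, p(119)=1653668665, p(120)=1844349560, p(121)=2056148051, p(122)=2291320912, p(123)=2552338241, p(124)=2841940500, p(125)=3163127352, p(126)=3519222692, p(127)=3913864295, p(128)=4351078600, p(129)=4835271870, p(130)=5371315400, p(131)=5964539504, p(132)=6620830889, p(133)=7346629512, p(134)=8149040695, p(135)=9035836076, p(136)=10015581680, p(137)=11097645016, p(138)=12292341831, p(139)=13610949895, p(140)=15065878135, p(141)=16670689208, p(142)=18440293320, p(143)=20390982757, p(144)=22540654445, p(145)=24908858009, p(146)=27517052599, p(147)=30388671978, p(148)=33549419497, p(149)=37027355200, p(150)=40853235313, p(151)=45060624582, p(152)=49686288421, p(153)=54770336324, p(154)=60356673280, p(155)=66493182097, p(156)=73232243759, p(157)=80630964769, p(158)=88751778802, p(159)=97662728555, p(160)=107438159466, p(161)=118159068427, p(162)=129913904637, p(163)=142798995930, p(164)=156919475295, p(165)=172389800255, p(166)=189334822579, p(167)=207890420102, p(168)=228204732751.
Final step: p(169) = p(168) + p(167) - p(164) - p(162) + p(157) + p(154) - p(147) - p(143) + p(134) + p(129) - p(118) - p(112) + p(99) + p(92) - p(77) - p(69) + p(52) + p(43) - p(24) - p(14)
= 228204732751 + 207890420102 - 156919475295 - 129913904637 + 80630964769 + 60356673280 - 30388671978 - 20390982757 + 8149040695 + 4835271870 - 1482074143 - 761002156 + 169229875 + 72533807 - 10619863 - 3554345 + 281589 + 63261 - 1575 - 135
= 250438925115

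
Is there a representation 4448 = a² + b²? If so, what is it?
Not possible

Factorization: 4448 = 2^5 × 139
By Fermat: n is sum of two squares iff every prime p ≡ 3 (mod 4) appears to even power.
Prime(s) ≡ 3 (mod 4) with odd exponent: [(139, 1)]
Therefore 4448 cannot be expressed as a² + b².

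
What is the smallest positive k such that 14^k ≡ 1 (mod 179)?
89

179 is prime, so ord(14) divides φ(179) = 178.
Divisors of 178: 1, 2, 89, 178.
Repeated squaring: 14^1 ≡ 14, 14^2 ≡ 17, 14^4 ≡ 110, 14^8 ≡ 107, 14^16 ≡ 172, 14^32 ≡ 49, 14^64 ≡ 74, 14^128 ≡ 106 (mod 179).
Test 14^d mod 179 for each divisor d in increasing order:
14^1 ≡ 14
14^2 ≡ 17
14^89 = 14^64·14^16·14^8·14^1 ≡ 1  ← first divisor giving 1
The order is 89.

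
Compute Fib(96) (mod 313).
246

Matrix identity: Q^n = [[F_(n+1), F_n], [F_n, F_(n-1)]] with Q = [[1,1],[1,0]].
n = 96 = 1100000₂. Square-and-multiply, entries mod 313:
Q^1 = [[1,1],[1,0]]
Q^3 = (Q^1)²·Q = [[3,2],[2,1]]
Q^6 = (Q^3)² = [[13,8],[8,5]]
Q^12 = (Q^6)² = [[233,144],[144,89]]
Q^24 = (Q^12)² = [[218,44],[44,174]]
Q^48 = (Q^24)² = [[6,33],[33,286]]
Q^96 = (Q^48)² = [[186,246],[246,253]]
F_96 mod 313 = Q^96[0][1] = 246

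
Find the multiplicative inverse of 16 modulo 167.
94

gcd(16, 167) = 1, so the inverse exists.
Extended Euclidean algorithm on (167, 16):
167 = 10 × 16 + 7  ⟹  7 = (1)·167 + (-10)·16
16 = 2 × 7 + 2  ⟹  2 = (-2)·167 + (21)·16
7 = 3 × 2 + 1  ⟹  1 = (7)·167 + (-73)·16
So (-73)·16 ≡ 1 (mod 167), i.e. 16^(-1) ≡ -73 ≡ 94 (mod 167).
Check: 16 × 94 = 1504 ≡ 1 (mod 167)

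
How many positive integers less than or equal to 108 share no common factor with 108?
36

108 = 2^2 × 3^3
φ(n) = n × ∏(1 - 1/p) for each prime p dividing n
φ(108) = 108 × (1 - 1/2) × (1 - 1/3) = 36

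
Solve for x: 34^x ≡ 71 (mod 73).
4

Baby-step giant-step with step n = ⌈√73⌉ = 9.
Baby steps 34^j mod 73 (j:value) for j=0..8: 0:1, 1:34, 2:61, 3:30, 4:71, 5:5, 6:24, 7:13, 8:4.
h = 71 is already in the table at j=4, so x = 4.
Check: 34^4 ≡ 71 (mod 73).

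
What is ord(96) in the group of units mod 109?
108

109 is prime, so ord(96) divides φ(109) = 108.
Divisors of 108: 1, 2, 3, 4, 6, 9, 12, 18, 27, 36, 54, 108.
Repeated squaring: 96^1 ≡ 96, 96^2 ≡ 60, 96^4 ≡ 3, 96^8 ≡ 9, 96^16 ≡ 81, 96^32 ≡ 21, 96^64 ≡ 5 (mod 109).
Test 96^d mod 109 for each divisor d in increasing order:
96^1 ≡ 96
96^2 ≡ 60
96^3 = 96^2·96^1 ≡ 92
96^4 ≡ 3
96^6 = 96^4·96^2 ≡ 71
96^9 = 96^8·96^1 ≡ 101
96^12 = 96^8·96^4 ≡ 27
96^18 = 96^16·96^2 ≡ 64
96^27 = 96^16·96^8·96^2·96^1 ≡ 33
96^36 = 96^32·96^4 ≡ 63
96^54 = 96^32·96^16·96^4·96^2 ≡ 108
96^108 = 96^64·96^32·96^8·96^4 ≡ 1  ← first divisor giving 1
The order is 108.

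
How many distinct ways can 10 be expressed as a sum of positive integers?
42

p(n) counts ways to write n as a sum of positive integers (order ignored).
Examples: 10; 9 + 1; 8 + 2; 8 + 1 + 1; 7 + 3; ... (42 total)
p(10) = 42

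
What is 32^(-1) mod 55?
43

gcd(32, 55) = 1, so the inverse exists.
Extended Euclidean algorithm on (55, 32):
55 = 1 × 32 + 23  ⟹  23 = (1)·55 + (-1)·32
32 = 1 × 23 + 9  ⟹  9 = (-1)·55 + (2)·32
23 = 2 × 9 + 5  ⟹  5 = (3)·55 + (-5)·32
9 = 1 × 5 + 4  ⟹  4 = (-4)·55 + (7)·32
5 = 1 × 4 + 1  ⟹  1 = (7)·55 + (-12)·32
So (-12)·32 ≡ 1 (mod 55), i.e. 32^(-1) ≡ -12 ≡ 43 (mod 55).
Check: 32 × 43 = 1376 ≡ 1 (mod 55)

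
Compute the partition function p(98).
150198136

p(n) counts ways to write n as a sum of positive integers (order ignored).
Euler's pentagonal recurrence: p(k) = p(k-1) + p(k-2) - p(k-5) - p(k-7) + p(k-12) + p(k-15) - ... (offsets j(3j∓1)/2, signs ++--, p(0)=1, p(<0)=0).
DP table for k = 0..97: p(0)=1, p(1)=1, p(2)=2, p(3)=3, p(4)=5, p(5)=7, p(6)=11, p(7)=15, p(8)=22, p(9)=30, p(10)=42, p(11)=56, p(12)=77, p(13)=101, p(14)=135, p(15)=176, p(16)=231, p(17)=297, p(18)=385, p(19)=490, p(20)=627, p(21)=792, p(22)=1002, p(23)=1255, p(24)=1575, p(25)=1958, p(26)=2436, p(27)=3010, p(28)=3718, p(29)=4565, p(30)=5604, p(31)=6842, p(32)=8349, p(33)=10143, p(34)=12310, p(35)=14883, p(36)=17977, p(37)=21637, p(38)=26015, p(39)=31185, p(40)=37338, p(41)=44583, p(42)=53174, p(43)=63261, p(44)=75175, p(45)=89134, p(46)=105558, p(47)=124754, p(48)=147273, p(49)=173525, p(50)=204226, p(51)=239943, p(52)=281589, p(53)=329931, p(54)=386155, p(55)=451276, p(56)=526823, p(57)=614154, p(58)=715220, p(59)=831820, p(60)=966467, p(61)=1121505, p(62)=1300156, p(63)=1505499, p(64)=1741630, p(65)=2012558, p(66)=2323520, p(67)=2679689, p(68)=3087735, p(69)=3554345, p(70)=4087968, p(71)=4697205, p(72)=5392783, p(73)=6185689, p(74)=7089500, p(75)=8118264, p(76)=9289091, p(77)=10619863, p(78)=12132164, p(79)=13848650, p(80)=15796476, p(81)=18004327, p(82)=20506255, p(83)=23338469, p(84)=26543660, p(85)=30167357, p(86)=34262962, p(87)=38887673, p(88)=44108109, p(89)=49995925, p(90)=56634173, p(91)=64112359, p(92)=72533807, p(93)=82010177, p(94)=92669720, p(95)=104651419, p(96)=118114304, p(97)=133230930.
Final step: p(98) = p(97) + p(96) - p(93) - p(91) + p(86) + p(83) - p(76) - p(72) + p(63) + p(58) - p(47) - p(41) + p(28) + p(21) - p(6)
= 133230930 + 118114304 - 82010177 - 64112359 + 34262962 + 23338469 - 9289091 - 5392783 + 1505499 + 715220 - 124754 - 44583 + 3718 + 792 - 11
= 150198136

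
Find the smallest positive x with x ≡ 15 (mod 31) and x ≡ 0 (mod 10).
170

Using Chinese Remainder Theorem:
M = 31 × 10 = 310
M1 = 10, M2 = 31
y1 = 10^(-1) mod 31 = 28
y2 = 31^(-1) mod 10 = 1
x = (15×10×28 + 0×31×1) mod 310 = 170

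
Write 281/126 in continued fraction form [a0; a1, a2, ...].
[2; 4, 2, 1, 9]

Euclidean algorithm steps:
281 = 2 × 126 + 29
126 = 4 × 29 + 10
29 = 2 × 10 + 9
10 = 1 × 9 + 1
9 = 9 × 1 + 0
Continued fraction: [2; 4, 2, 1, 9]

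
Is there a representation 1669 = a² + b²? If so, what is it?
15² + 38² (a=15, b=38)

Factorization: 1669 = 1669
By Fermat: n is sum of two squares iff every prime p ≡ 3 (mod 4) appears to even power.
All primes ≡ 3 (mod 4) appear to even power.
Search a = 0, 1, 2, … for 1669 - a² a perfect square: first hit at a = 15: 1669 - 225 = 1444 = 38².
1669 = 15² + 38² = 225 + 1444 ✓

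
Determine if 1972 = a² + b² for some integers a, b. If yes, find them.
6² + 44² (a=6, b=44)

Factorization: 1972 = 2^2 × 17 × 29
By Fermat: n is sum of two squares iff every prime p ≡ 3 (mod 4) appears to even power.
All primes ≡ 3 (mod 4) appear to even power.
Search a = 0, 1, 2, … for 1972 - a² a perfect square: first hit at a = 6: 1972 - 36 = 1936 = 44².
1972 = 6² + 44² = 36 + 1936 ✓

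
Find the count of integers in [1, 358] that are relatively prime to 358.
178

358 = 2 × 179
φ(n) = n × ∏(1 - 1/p) for each prime p dividing n
φ(358) = 358 × (1 - 1/2) × (1 - 1/179) = 178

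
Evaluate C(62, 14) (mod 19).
0

Using Lucas' theorem:
Write n=62 and k=14 in base 19:
n in base 19: [3, 5]
k in base 19: [0, 14]
C(62,14) mod 19 = ∏ C(n_i, k_i) mod 19
Digit binomials (mod 19): C(3,0) = 1; C(5,14) = 0 (k_i > n_i)
Product: 1 × 0 = 0 ≡ 0 (mod 19)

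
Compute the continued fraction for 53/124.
[0; 2, 2, 1, 17]

Euclidean algorithm steps:
53 = 0 × 124 + 53
124 = 2 × 53 + 18
53 = 2 × 18 + 17
18 = 1 × 17 + 1
17 = 17 × 1 + 0
Continued fraction: [0; 2, 2, 1, 17]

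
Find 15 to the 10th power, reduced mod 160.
65

Repeated squaring. Binary of 10 = 1010.
15^1 ≡ 15 (mod 160); 15^2 ≡ 65 (mod 160); 15^4 ≡ 65 (mod 160); 15^8 ≡ 65 (mod 160)
15^10 = 15^2 × 15^8 ≡ 65 (mod 160)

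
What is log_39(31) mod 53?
49

Baby-step giant-step with step n = ⌈√53⌉ = 8.
Baby steps 39^j mod 53 (j:value) for j=0..7: 0:1, 1:39, 2:37, 3:12, 4:44, 5:20, 6:38, 7:51.
Giant-step multiplier: 39^(-8) ≡ 39^(52-8) = 39^44 ≡ 36 (mod 53).
Giant steps γ_i = 31·36^i mod 53: γ_0=31, γ_1=3, γ_2=2, γ_3=19, γ_4=48, γ_5=32, γ_6=39 (in table at j=1).
x = i·n + j = 6·8 + 1 = 49.
Check: 39^49 ≡ 31 (mod 53).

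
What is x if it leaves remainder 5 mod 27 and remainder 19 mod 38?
437

Using Chinese Remainder Theorem:
M = 27 × 38 = 1026
M1 = 38, M2 = 27
y1 = 38^(-1) mod 27 = 5
y2 = 27^(-1) mod 38 = 31
x = (5×38×5 + 19×27×31) mod 1026 = 437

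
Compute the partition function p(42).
53174

p(n) counts ways to write n as a sum of positive integers (order ignored).
Euler's pentagonal recurrence: p(k) = p(k-1) + p(k-2) - p(k-5) - p(k-7) + p(k-12) + p(k-15) - ... (offsets j(3j∓1)/2, signs ++--, p(0)=1, p(<0)=0).
DP table for k = 0..41: p(0)=1, p(1)=1, p(2)=2, p(3)=3, p(4)=5, p(5)=7, p(6)=11, p(7)=15, p(8)=22, p(9)=30, p(10)=42, p(11)=56, p(12)=77, p(13)=101, p(14)=135, p(15)=176, p(16)=231, p(17)=297, p(18)=385, p(19)=490, p(20)=627, p(21)=792, p(22)=1002, p(23)=1255, p(24)=1575, p(25)=1958, p(26)=2436, p(27)=3010, p(28)=3718, p(29)=4565, p(30)=5604, p(31)=6842, p(32)=8349, p(33)=10143, p(34)=12310, p(35)=14883, p(36)=17977, p(37)=21637, p(38)=26015, p(39)=31185, p(40)=37338, p(41)=44583.
Final step: p(42) = p(41) + p(40) - p(37) - p(35) + p(30) + p(27) - p(20) - p(16) + p(7) + p(2)
= 44583 + 37338 - 21637 - 14883 + 5604 + 3010 - 627 - 231 + 15 + 2
= 53174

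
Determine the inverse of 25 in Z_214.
137

gcd(25, 214) = 1, so the inverse exists.
Extended Euclidean algorithm on (214, 25):
214 = 8 × 25 + 14  ⟹  14 = (1)·214 + (-8)·25
25 = 1 × 14 + 11  ⟹  11 = (-1)·214 + (9)·25
14 = 1 × 11 + 3  ⟹  3 = (2)·214 + (-17)·25
11 = 3 × 3 + 2  ⟹  2 = (-7)·214 + (60)·25
3 = 1 × 2 + 1  ⟹  1 = (9)·214 + (-77)·25
So (-77)·25 ≡ 1 (mod 214), i.e. 25^(-1) ≡ -77 ≡ 137 (mod 214).
Check: 25 × 137 = 3425 ≡ 1 (mod 214)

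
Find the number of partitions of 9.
30

p(n) counts ways to write n as a sum of positive integers (order ignored).
Examples: 9; 8 + 1; 7 + 2; 7 + 1 + 1; 6 + 3; ... (30 total)
p(9) = 30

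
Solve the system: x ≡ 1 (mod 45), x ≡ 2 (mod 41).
1396

Using Chinese Remainder Theorem:
M = 45 × 41 = 1845
M1 = 41, M2 = 45
y1 = 41^(-1) mod 45 = 11
y2 = 45^(-1) mod 41 = 31
x = (1×41×11 + 2×45×31) mod 1845 = 1396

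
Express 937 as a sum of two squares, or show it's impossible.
19² + 24² (a=19, b=24)

Factorization: 937 = 937
By Fermat: n is sum of two squares iff every prime p ≡ 3 (mod 4) appears to even power.
All primes ≡ 3 (mod 4) appear to even power.
Search a = 0, 1, 2, … for 937 - a² a perfect square: first hit at a = 19: 937 - 361 = 576 = 24².
937 = 19² + 24² = 361 + 576 ✓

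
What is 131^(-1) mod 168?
59

gcd(131, 168) = 1, so the inverse exists.
Extended Euclidean algorithm on (168, 131):
168 = 1 × 131 + 37  ⟹  37 = (1)·168 + (-1)·131
131 = 3 × 37 + 20  ⟹  20 = (-3)·168 + (4)·131
37 = 1 × 20 + 17  ⟹  17 = (4)·168 + (-5)·131
20 = 1 × 17 + 3  ⟹  3 = (-7)·168 + (9)·131
17 = 5 × 3 + 2  ⟹  2 = (39)·168 + (-50)·131
3 = 1 × 2 + 1  ⟹  1 = (-46)·168 + (59)·131
So (59)·131 ≡ 1 (mod 168), i.e. 131^(-1) ≡ 59 (mod 168).
Check: 131 × 59 = 7729 ≡ 1 (mod 168)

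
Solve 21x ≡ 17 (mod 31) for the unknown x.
x ≡ 20 (mod 31)

gcd(21, 31) = 1, which divides 17, so solutions exist.
Find 21^(-1) mod 31 by the extended Euclidean algorithm:
31 = 1 × 21 + 10  ⟹  10 = (1)·31 + (-1)·21
21 = 2 × 10 + 1  ⟹  1 = (-2)·31 + (3)·21
So (3)·21 ≡ 1 (mod 31), i.e. 21^(-1) ≡ 3 (mod 31).
x ≡ 3 × 17 = 51 ≡ 20 (mod 31).
Check: 21 × 20 = 420 ≡ 17 (mod 31).
Unique solution: x ≡ 20 (mod 31)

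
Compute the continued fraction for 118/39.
[3; 39]

Euclidean algorithm steps:
118 = 3 × 39 + 1
39 = 39 × 1 + 0
Continued fraction: [3; 39]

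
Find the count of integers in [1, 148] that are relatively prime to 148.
72

148 = 2^2 × 37
φ(n) = n × ∏(1 - 1/p) for each prime p dividing n
φ(148) = 148 × (1 - 1/2) × (1 - 1/37) = 72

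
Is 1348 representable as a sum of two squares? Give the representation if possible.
18² + 32² (a=18, b=32)

Factorization: 1348 = 2^2 × 337
By Fermat: n is sum of two squares iff every prime p ≡ 3 (mod 4) appears to even power.
All primes ≡ 3 (mod 4) appear to even power.
Search a = 0, 1, 2, … for 1348 - a² a perfect square: first hit at a = 18: 1348 - 324 = 1024 = 32².
1348 = 18² + 32² = 324 + 1024 ✓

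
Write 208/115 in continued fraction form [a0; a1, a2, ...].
[1; 1, 4, 4, 2, 2]

Euclidean algorithm steps:
208 = 1 × 115 + 93
115 = 1 × 93 + 22
93 = 4 × 22 + 5
22 = 4 × 5 + 2
5 = 2 × 2 + 1
2 = 2 × 1 + 0
Continued fraction: [1; 1, 4, 4, 2, 2]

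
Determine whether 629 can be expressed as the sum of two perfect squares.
2² + 25² (a=2, b=25)

Factorization: 629 = 17 × 37
By Fermat: n is sum of two squares iff every prime p ≡ 3 (mod 4) appears to even power.
All primes ≡ 3 (mod 4) appear to even power.
Search a = 0, 1, 2, … for 629 - a² a perfect square: first hit at a = 2: 629 - 4 = 625 = 25².
629 = 2² + 25² = 4 + 625 ✓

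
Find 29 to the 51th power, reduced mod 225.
179

Repeated squaring. Binary of 51 = 110011.
29^1 ≡ 29 (mod 225); 29^2 ≡ 166 (mod 225); 29^4 ≡ 106 (mod 225); 29^8 ≡ 211 (mod 225); 29^16 ≡ 196 (mod 225); 29^32 ≡ 166 (mod 225)
29^51 = 29^1 × 29^2 × 29^16 × 29^32 ≡ 179 (mod 225)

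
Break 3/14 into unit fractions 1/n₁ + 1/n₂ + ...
1/5 + 1/70

Greedy algorithm:
3/14: ceiling(14/3) = 5, use 1/5
1/70: ceiling(70/1) = 70, use 1/70
Result: 3/14 = 1/5 + 1/70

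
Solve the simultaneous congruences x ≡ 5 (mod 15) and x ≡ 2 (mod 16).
50

Using Chinese Remainder Theorem:
M = 15 × 16 = 240
M1 = 16, M2 = 15
y1 = 16^(-1) mod 15 = 1
y2 = 15^(-1) mod 16 = 15
x = (5×16×1 + 2×15×15) mod 240 = 50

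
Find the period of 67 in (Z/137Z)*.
136

137 is prime, so ord(67) divides φ(137) = 136.
Divisors of 136: 1, 2, 4, 8, 17, 34, 68, 136.
Repeated squaring: 67^1 ≡ 67, 67^2 ≡ 105, 67^4 ≡ 65, 67^8 ≡ 115, 67^16 ≡ 73, 67^32 ≡ 123, 67^64 ≡ 59, 67^128 ≡ 56 (mod 137).
Test 67^d mod 137 for each divisor d in increasing order:
67^1 ≡ 67
67^2 ≡ 105
67^4 ≡ 65
67^8 ≡ 115
67^17 = 67^16·67^1 ≡ 96
67^34 = 67^32·67^2 ≡ 37
67^68 = 67^64·67^4 ≡ 136
67^136 = 67^128·67^8 ≡ 1  ← first divisor giving 1
The order is 136.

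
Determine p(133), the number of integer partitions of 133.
7346629512

p(n) counts ways to write n as a sum of positive integers (order ignored).
Euler's pentagonal recurrence: p(k) = p(k-1) + p(k-2) - p(k-5) - p(k-7) + p(k-12) + p(k-15) - ... (offsets j(3j∓1)/2, signs ++--, p(0)=1, p(<0)=0).
DP table for k = 0..132: p(0)=1, p(1)=1, p(2)=2, p(3)=3, p(4)=5, p(5)=7, p(6)=11, p(7)=15, p(8)=22, p(9)=30, p(10)=42, p(11)=56, p(12)=77, p(13)=101, p(14)=135, p(15)=176, p(16)=231, p(17)=297, p(18)=385, p(19)=490, p(20)=627, p(21)=792, p(22)=1002, p(23)=1255, p(24)=1575, p(25)=1958, p(26)=2436, p(27)=3010, p(28)=3718, p(29)=4565, p(30)=5604, p(31)=6842, p(32)=8349, p(33)=10143, p(34)=12310, p(35)=14883, p(36)=17977, p(37)=21637, p(38)=26015, p(39)=31185, p(40)=37338, p(41)=44583, p(42)=53174, p(43)=63261, p(44)=75175, p(45)=89134, p(46)=105558, p(47)=124754, p(48)=147273, p(49)=173525, p(50)=204226, p(51)=239943, p(52)=281589, p(53)=329931, p(54)=386155, p(55)=451276, p(56)=526823, p(57)=614154, p(58)=715220, p(59)=831820, p(60)=966467, p(61)=1121505, p(62)=1300156, p(63)=1505499, p(64)=1741630, p(65)=2012558, p(66)=2323520, p(67)=2679689, p(68)=3087735, p(69)=3554345, p(70)=4087968, p(71)=4697205, p(72)=5392783, p(73)=6185689, p(74)=7089500, p(75)=8118264, p(76)=9289091, p(77)=10619863, p(78)=12132164, p(79)=13848650, p(80)=15796476, p(81)=18004327, p(82)=20506255, p(83)=23338469, p(84)=26543660, p(85)=30167357, p(86)=34262962, p(87)=38887673, p(88)=44108109, p(89)=49995925, p(90)=56634173, p(91)=64112359, p(92)=72533807, p(93)=82010177, p(94)=92669720, p(95)=104651419, p(96)=118114304, p(97)=133230930, p(98)=150198136, p(99)=169229875, p(100)=190569292, p(101)=214481126, p(102)=241265379, p(103)=271248950, p(104)=304801365, p(105)=342325709, p(106)=384276336, p(107)=431149389, p(108)=483502844, p(109)=541946240, p(110)=607163746, p(111)=679903203, p(112)=761002156, p(113)=851376628, p(114)=952050665, p(115)=1064144451, p(116)=1188908248, p(117)=1327710076, p(118)=1482074143, p(119)=1653668665, p(120)=1844349560, p(121)=2056148051, p(122)=2291320912, p(123)=2552338241, p(124)=2841940500, p(125)=3163127352, p(126)=3519222692, p(127)=3913864295, p(128)=4351078600, p(129)=4835271870, p(130)=5371315400, p(131)=5964539504, p(132)=6620830889.
Final step: p(133) = p(132) + p(131) - p(128) - p(126) + p(121) + p(118) - p(111) - p(107) + p(98) + p(93) - p(82) - p(76) + p(63) + p(56) - p(41) - p(33) + p(16) + p(7)
= 6620830889 + 5964539504 - 4351078600 - 3519222692 + 2056148051 + 1482074143 - 679903203 - 431149389 + 150198136 + 82010177 - 20506255 - 9289091 + 1505499 + 526823 - 44583 - 10143 + 231 + 15
= 7346629512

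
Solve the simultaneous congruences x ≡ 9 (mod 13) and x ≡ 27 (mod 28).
139

Using Chinese Remainder Theorem:
M = 13 × 28 = 364
M1 = 28, M2 = 13
y1 = 28^(-1) mod 13 = 7
y2 = 13^(-1) mod 28 = 13
x = (9×28×7 + 27×13×13) mod 364 = 139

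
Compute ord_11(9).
5

11 is prime, so ord(9) divides φ(11) = 10.
Divisors of 10: 1, 2, 5, 10.
Repeated squaring: 9^1 ≡ 9, 9^2 ≡ 4, 9^4 ≡ 5, 9^8 ≡ 3 (mod 11).
Test 9^d mod 11 for each divisor d in increasing order:
9^1 ≡ 9
9^2 ≡ 4
9^5 = 9^4·9^1 ≡ 1  ← first divisor giving 1
The order is 5.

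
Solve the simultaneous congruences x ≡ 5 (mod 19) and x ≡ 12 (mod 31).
43

Using Chinese Remainder Theorem:
M = 19 × 31 = 589
M1 = 31, M2 = 19
y1 = 31^(-1) mod 19 = 8
y2 = 19^(-1) mod 31 = 18
x = (5×31×8 + 12×19×18) mod 589 = 43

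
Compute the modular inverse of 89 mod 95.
79

gcd(89, 95) = 1, so the inverse exists.
Extended Euclidean algorithm on (95, 89):
95 = 1 × 89 + 6  ⟹  6 = (1)·95 + (-1)·89
89 = 14 × 6 + 5  ⟹  5 = (-14)·95 + (15)·89
6 = 1 × 5 + 1  ⟹  1 = (15)·95 + (-16)·89
So (-16)·89 ≡ 1 (mod 95), i.e. 89^(-1) ≡ -16 ≡ 79 (mod 95).
Check: 89 × 79 = 7031 ≡ 1 (mod 95)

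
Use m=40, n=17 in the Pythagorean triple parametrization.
(1311, 1360, 1889)

Euclid's formula: a = m² - n², b = 2mn, c = m² + n²
m = 40, n = 17
a = 40² - 17² = 1600 - 289 = 1311
b = 2 × 40 × 17 = 1360
c = 40² + 17² = 1600 + 289 = 1889
Verification: 1311² + 1360² = 1718721 + 1849600 = 3568321 = 1889² ✓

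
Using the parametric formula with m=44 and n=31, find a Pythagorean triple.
(975, 2728, 2897)

Euclid's formula: a = m² - n², b = 2mn, c = m² + n²
m = 44, n = 31
a = 44² - 31² = 1936 - 961 = 975
b = 2 × 44 × 31 = 2728
c = 44² + 31² = 1936 + 961 = 2897
Verification: 975² + 2728² = 950625 + 7441984 = 8392609 = 2897² ✓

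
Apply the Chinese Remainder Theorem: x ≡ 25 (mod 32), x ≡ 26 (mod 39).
377

Using Chinese Remainder Theorem:
M = 32 × 39 = 1248
M1 = 39, M2 = 32
y1 = 39^(-1) mod 32 = 23
y2 = 32^(-1) mod 39 = 11
x = (25×39×23 + 26×32×11) mod 1248 = 377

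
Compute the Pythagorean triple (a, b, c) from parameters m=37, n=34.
(213, 2516, 2525)

Euclid's formula: a = m² - n², b = 2mn, c = m² + n²
m = 37, n = 34
a = 37² - 34² = 1369 - 1156 = 213
b = 2 × 37 × 34 = 2516
c = 37² + 34² = 1369 + 1156 = 2525
Verification: 213² + 2516² = 45369 + 6330256 = 6375625 = 2525² ✓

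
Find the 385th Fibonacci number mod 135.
100

Matrix identity: Q^n = [[F_(n+1), F_n], [F_n, F_(n-1)]] with Q = [[1,1],[1,0]].
n = 385 = 110000001₂. Square-and-multiply, entries mod 135:
Q^1 = [[1,1],[1,0]]
Q^3 = (Q^1)²·Q = [[3,2],[2,1]]
Q^6 = (Q^3)² = [[13,8],[8,5]]
Q^12 = (Q^6)² = [[98,9],[9,89]]
Q^24 = (Q^12)² = [[100,63],[63,37]]
Q^48 = (Q^24)² = [[64,126],[126,73]]
Q^96 = (Q^48)² = [[127,117],[117,10]]
Q^192 = (Q^96)² = [[118,99],[99,19]]
Q^385 = (Q^192)²·Q = [[28,100],[100,63]]
F_385 mod 135 = Q^385[0][1] = 100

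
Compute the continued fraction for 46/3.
[15; 3]

Euclidean algorithm steps:
46 = 15 × 3 + 1
3 = 3 × 1 + 0
Continued fraction: [15; 3]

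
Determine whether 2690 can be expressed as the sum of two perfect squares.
17² + 49² (a=17, b=49)

Factorization: 2690 = 2 × 5 × 269
By Fermat: n is sum of two squares iff every prime p ≡ 3 (mod 4) appears to even power.
All primes ≡ 3 (mod 4) appear to even power.
Search a = 0, 1, 2, … for 2690 - a² a perfect square: first hit at a = 17: 2690 - 289 = 2401 = 49².
2690 = 17² + 49² = 289 + 2401 ✓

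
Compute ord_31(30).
2

31 is prime, so ord(30) divides φ(31) = 30.
Divisors of 30: 1, 2, 3, 5, 6, 10, 15, 30.
Repeated squaring: 30^1 ≡ 30, 30^2 ≡ 1, 30^4 ≡ 1, 30^8 ≡ 1, 30^16 ≡ 1 (mod 31).
Test 30^d mod 31 for each divisor d in increasing order:
30^1 ≡ 30
30^2 ≡ 1  ← first divisor giving 1
The order is 2.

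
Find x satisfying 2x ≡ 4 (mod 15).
x ≡ 2 (mod 15)

gcd(2, 15) = 1, which divides 4, so solutions exist.
Find 2^(-1) mod 15 by the extended Euclidean algorithm:
15 = 7 × 2 + 1  ⟹  1 = (1)·15 + (-7)·2
So (-7)·2 ≡ 1 (mod 15), i.e. 2^(-1) ≡ -7 ≡ 8 (mod 15).
x ≡ 8 × 4 = 32 ≡ 2 (mod 15).
Check: 2 × 2 = 4 ≡ 4 (mod 15).
Unique solution: x ≡ 2 (mod 15)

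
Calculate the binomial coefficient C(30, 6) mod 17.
16

Using Lucas' theorem:
Write n=30 and k=6 in base 17:
n in base 17: [1, 13]
k in base 17: [0, 6]
C(30,6) mod 17 = ∏ C(n_i, k_i) mod 17
Digit binomials (mod 17): C(1,0) = 1; C(13,6) = 1716 ≡ 16
Product: 1 × 16 = 16 ≡ 16 (mod 17)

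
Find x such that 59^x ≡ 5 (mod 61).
22

Baby-step giant-step with step n = ⌈√61⌉ = 8.
Baby steps 59^j mod 61 (j:value) for j=0..7: 0:1, 1:59, 2:4, 3:53, 4:16, 5:29, 6:3, 7:55.
Giant-step multiplier: 59^(-8) ≡ 59^(60-8) = 59^52 ≡ 56 (mod 61).
Giant steps γ_i = 5·56^i mod 61: γ_0=5, γ_1=36, γ_2=3 (in table at j=6).
x = i·n + j = 2·8 + 6 = 22.
Check: 59^22 ≡ 5 (mod 61).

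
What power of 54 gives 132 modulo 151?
105

Baby-step giant-step with step n = ⌈√151⌉ = 13.
Baby steps 54^j mod 151 (j:value) for j=0..12: 0:1, 1:54, 2:47, 3:122, 4:95, 5:147, 6:86, 7:114, 8:116, 9:73, 10:16, 11:109, 12:148.
Giant-step multiplier: 54^(-13) ≡ 54^(150-13) = 54^137 ≡ 96 (mod 151).
Giant steps γ_i = 132·96^i mod 151: γ_0=132, γ_1=139, γ_2=56, γ_3=91, γ_4=129, γ_5=2, γ_6=41, γ_7=10, γ_8=54 (in table at j=1).
x = i·n + j = 8·13 + 1 = 105.
Check: 54^105 ≡ 132 (mod 151).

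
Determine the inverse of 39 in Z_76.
39

gcd(39, 76) = 1, so the inverse exists.
Extended Euclidean algorithm on (76, 39):
76 = 1 × 39 + 37  ⟹  37 = (1)·76 + (-1)·39
39 = 1 × 37 + 2  ⟹  2 = (-1)·76 + (2)·39
37 = 18 × 2 + 1  ⟹  1 = (19)·76 + (-37)·39
So (-37)·39 ≡ 1 (mod 76), i.e. 39^(-1) ≡ -37 ≡ 39 (mod 76).
Check: 39 × 39 = 1521 ≡ 1 (mod 76)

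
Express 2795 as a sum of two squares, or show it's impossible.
Not possible

Factorization: 2795 = 5 × 13 × 43
By Fermat: n is sum of two squares iff every prime p ≡ 3 (mod 4) appears to even power.
Prime(s) ≡ 3 (mod 4) with odd exponent: [(43, 1)]
Therefore 2795 cannot be expressed as a² + b².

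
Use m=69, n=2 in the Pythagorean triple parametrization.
(4757, 276, 4765)

Euclid's formula: a = m² - n², b = 2mn, c = m² + n²
m = 69, n = 2
a = 69² - 2² = 4761 - 4 = 4757
b = 2 × 69 × 2 = 276
c = 69² + 2² = 4761 + 4 = 4765
Verification: 4757² + 276² = 22629049 + 76176 = 22705225 = 4765² ✓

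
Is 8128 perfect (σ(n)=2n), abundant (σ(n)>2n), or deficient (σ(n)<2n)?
perfect

Proper divisors of 8128: sum = 1 + 2 + 4 + 8 + 16 + 32 + 64 + 127 + 254 + 508 + 1016 + 2032 + 4064 = 8128
Since 8128 = 8128, 8128 is perfect.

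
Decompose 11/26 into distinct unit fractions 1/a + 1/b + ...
1/3 + 1/12 + 1/156

Greedy algorithm:
11/26: ceiling(26/11) = 3, use 1/3
7/78: ceiling(78/7) = 12, use 1/12
1/156: ceiling(156/1) = 156, use 1/156
Result: 11/26 = 1/3 + 1/12 + 1/156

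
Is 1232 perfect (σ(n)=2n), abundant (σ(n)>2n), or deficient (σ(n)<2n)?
abundant

Proper divisors of 1232: sum = 1 + 2 + 4 + 7 + 8 + 11 + 14 + 16 + ... + 154 + 176 + 308 + 616 (19 divisors) = 1744
Since 1744 > 1232, 1232 is abundant.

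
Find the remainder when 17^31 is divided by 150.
83

Repeated squaring. Binary of 31 = 11111.
17^1 ≡ 17 (mod 150); 17^2 ≡ 139 (mod 150); 17^4 ≡ 121 (mod 150); 17^8 ≡ 91 (mod 150); 17^16 ≡ 31 (mod 150)
17^31 = 17^1 × 17^2 × 17^4 × 17^8 × 17^16 ≡ 83 (mod 150)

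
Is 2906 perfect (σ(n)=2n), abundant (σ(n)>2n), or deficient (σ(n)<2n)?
deficient

Proper divisors of 2906: sum = 1 + 2 + 1453 = 1456
Since 1456 < 2906, 2906 is deficient.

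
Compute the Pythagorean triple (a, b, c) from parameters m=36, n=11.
(1175, 792, 1417)

Euclid's formula: a = m² - n², b = 2mn, c = m² + n²
m = 36, n = 11
a = 36² - 11² = 1296 - 121 = 1175
b = 2 × 36 × 11 = 792
c = 36² + 11² = 1296 + 121 = 1417
Verification: 1175² + 792² = 1380625 + 627264 = 2007889 = 1417² ✓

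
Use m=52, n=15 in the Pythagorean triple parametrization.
(2479, 1560, 2929)

Euclid's formula: a = m² - n², b = 2mn, c = m² + n²
m = 52, n = 15
a = 52² - 15² = 2704 - 225 = 2479
b = 2 × 52 × 15 = 1560
c = 52² + 15² = 2704 + 225 = 2929
Verification: 2479² + 1560² = 6145441 + 2433600 = 8579041 = 2929² ✓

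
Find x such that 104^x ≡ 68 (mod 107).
33

Baby-step giant-step with step n = ⌈√107⌉ = 11.
Baby steps 104^j mod 107 (j:value) for j=0..10: 0:1, 1:104, 2:9, 3:80, 4:81, 5:78, 6:87, 7:60, 8:34, 9:5, 10:92.
Giant-step multiplier: 104^(-11) ≡ 104^(106-11) = 104^95 ≡ 88 (mod 107).
Giant steps γ_i = 68·88^i mod 107: γ_0=68, γ_1=99, γ_2=45, γ_3=1 (in table at j=0).
x = i·n + j = 3·11 + 0 = 33.
Check: 104^33 ≡ 68 (mod 107).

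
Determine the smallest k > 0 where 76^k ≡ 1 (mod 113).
112

113 is prime, so ord(76) divides φ(113) = 112.
Divisors of 112: 1, 2, 4, 7, 8, 14, 16, 28, 56, 112.
Repeated squaring: 76^1 ≡ 76, 76^2 ≡ 13, 76^4 ≡ 56, 76^8 ≡ 85, 76^16 ≡ 106, 76^32 ≡ 49, 76^64 ≡ 28 (mod 113).
Test 76^d mod 113 for each divisor d in increasing order:
76^1 ≡ 76
76^2 ≡ 13
76^4 ≡ 56
76^7 = 76^4·76^2·76^1 ≡ 71
76^8 ≡ 85
76^14 = 76^8·76^4·76^2 ≡ 69
76^16 ≡ 106
76^28 = 76^16·76^8·76^4 ≡ 15
76^56 = 76^32·76^16·76^8 ≡ 112
76^112 = 76^64·76^32·76^16 ≡ 1  ← first divisor giving 1
The order is 112.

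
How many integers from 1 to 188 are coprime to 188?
92

188 = 2^2 × 47
φ(n) = n × ∏(1 - 1/p) for each prime p dividing n
φ(188) = 188 × (1 - 1/2) × (1 - 1/47) = 92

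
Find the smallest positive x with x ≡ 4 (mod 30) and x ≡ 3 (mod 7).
94

Using Chinese Remainder Theorem:
M = 30 × 7 = 210
M1 = 7, M2 = 30
y1 = 7^(-1) mod 30 = 13
y2 = 30^(-1) mod 7 = 4
x = (4×7×13 + 3×30×4) mod 210 = 94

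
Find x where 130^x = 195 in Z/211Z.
127

Baby-step giant-step with step n = ⌈√211⌉ = 15.
Baby steps 130^j mod 211 (j:value) for j=0..14: 0:1, 1:130, 2:20, 3:68, 4:189, 5:94, 6:193, 7:192, 8:62, 9:42, 10:185, 11:207, 12:113, 13:131, 14:150.
Giant-step multiplier: 130^(-15) ≡ 130^(210-15) = 130^195 ≡ 12 (mod 211).
Giant steps γ_i = 195·12^i mod 211: γ_0=195, γ_1=19, γ_2=17, γ_3=204, γ_4=127, γ_5=47, γ_6=142, γ_7=16, γ_8=192 (in table at j=7).
x = i·n + j = 8·15 + 7 = 127.
Check: 130^127 ≡ 195 (mod 211).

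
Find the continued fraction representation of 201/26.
[7; 1, 2, 1, 2, 2]

Euclidean algorithm steps:
201 = 7 × 26 + 19
26 = 1 × 19 + 7
19 = 2 × 7 + 5
7 = 1 × 5 + 2
5 = 2 × 2 + 1
2 = 2 × 1 + 0
Continued fraction: [7; 1, 2, 1, 2, 2]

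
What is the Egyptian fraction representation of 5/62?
1/13 + 1/269 + 1/216814

Greedy algorithm:
5/62: ceiling(62/5) = 13, use 1/13
3/806: ceiling(806/3) = 269, use 1/269
1/216814: ceiling(216814/1) = 216814, use 1/216814
Result: 5/62 = 1/13 + 1/269 + 1/216814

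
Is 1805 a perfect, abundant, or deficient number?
deficient

Proper divisors of 1805: sum = 1 + 5 + 19 + 95 + 361 = 481
Since 481 < 1805, 1805 is deficient.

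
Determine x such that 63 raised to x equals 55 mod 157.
127

Baby-step giant-step with step n = ⌈√157⌉ = 13.
Baby steps 63^j mod 157 (j:value) for j=0..12: 0:1, 1:63, 2:44, 3:103, 4:52, 5:136, 6:90, 7:18, 8:35, 9:7, 10:127, 11:151, 12:93.
Giant-step multiplier: 63^(-13) ≡ 63^(156-13) = 63^143 ≡ 22 (mod 157).
Giant steps γ_i = 55·22^i mod 157: γ_0=55, γ_1=111, γ_2=87, γ_3=30, γ_4=32, γ_5=76, γ_6=102, γ_7=46, γ_8=70, γ_9=127 (in table at j=10).
x = i·n + j = 9·13 + 10 = 127.
Check: 63^127 ≡ 55 (mod 157).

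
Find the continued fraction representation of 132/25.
[5; 3, 1, 1, 3]

Euclidean algorithm steps:
132 = 5 × 25 + 7
25 = 3 × 7 + 4
7 = 1 × 4 + 3
4 = 1 × 3 + 1
3 = 3 × 1 + 0
Continued fraction: [5; 3, 1, 1, 3]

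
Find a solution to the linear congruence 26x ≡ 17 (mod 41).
x ≡ 18 (mod 41)

gcd(26, 41) = 1, which divides 17, so solutions exist.
Find 26^(-1) mod 41 by the extended Euclidean algorithm:
41 = 1 × 26 + 15  ⟹  15 = (1)·41 + (-1)·26
26 = 1 × 15 + 11  ⟹  11 = (-1)·41 + (2)·26
15 = 1 × 11 + 4  ⟹  4 = (2)·41 + (-3)·26
11 = 2 × 4 + 3  ⟹  3 = (-5)·41 + (8)·26
4 = 1 × 3 + 1  ⟹  1 = (7)·41 + (-11)·26
So (-11)·26 ≡ 1 (mod 41), i.e. 26^(-1) ≡ -11 ≡ 30 (mod 41).
x ≡ 30 × 17 = 510 ≡ 18 (mod 41).
Check: 26 × 18 = 468 ≡ 17 (mod 41).
Unique solution: x ≡ 18 (mod 41)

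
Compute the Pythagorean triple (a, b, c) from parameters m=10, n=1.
(99, 20, 101)

Euclid's formula: a = m² - n², b = 2mn, c = m² + n²
m = 10, n = 1
a = 10² - 1² = 100 - 1 = 99
b = 2 × 10 × 1 = 20
c = 10² + 1² = 100 + 1 = 101
Verification: 99² + 20² = 9801 + 400 = 10201 = 101² ✓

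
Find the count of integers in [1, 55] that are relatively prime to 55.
40

55 = 5 × 11
φ(n) = n × ∏(1 - 1/p) for each prime p dividing n
φ(55) = 55 × (1 - 1/5) × (1 - 1/11) = 40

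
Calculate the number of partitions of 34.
12310

p(n) counts ways to write n as a sum of positive integers (order ignored).
Euler's pentagonal recurrence: p(k) = p(k-1) + p(k-2) - p(k-5) - p(k-7) + p(k-12) + p(k-15) - ... (offsets j(3j∓1)/2, signs ++--, p(0)=1, p(<0)=0).
DP table for k = 0..33: p(0)=1, p(1)=1, p(2)=2, p(3)=3, p(4)=5, p(5)=7, p(6)=11, p(7)=15, p(8)=22, p(9)=30, p(10)=42, p(11)=56, p(12)=77, p(13)=101, p(14)=135, p(15)=176, p(16)=231, p(17)=297, p(18)=385, p(19)=490, p(20)=627, p(21)=792, p(22)=1002, p(23)=1255, p(24)=1575, p(25)=1958, p(26)=2436, p(27)=3010, p(28)=3718, p(29)=4565, p(30)=5604, p(31)=6842, p(32)=8349, p(33)=10143.
Final step: p(34) = p(33) + p(32) - p(29) - p(27) + p(22) + p(19) - p(12) - p(8)
= 10143 + 8349 - 4565 - 3010 + 1002 + 490 - 77 - 22
= 12310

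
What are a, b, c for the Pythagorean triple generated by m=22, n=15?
(259, 660, 709)

Euclid's formula: a = m² - n², b = 2mn, c = m² + n²
m = 22, n = 15
a = 22² - 15² = 484 - 225 = 259
b = 2 × 22 × 15 = 660
c = 22² + 15² = 484 + 225 = 709
Verification: 259² + 660² = 67081 + 435600 = 502681 = 709² ✓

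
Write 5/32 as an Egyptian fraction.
1/7 + 1/75 + 1/16800

Greedy algorithm:
5/32: ceiling(32/5) = 7, use 1/7
3/224: ceiling(224/3) = 75, use 1/75
1/16800: ceiling(16800/1) = 16800, use 1/16800
Result: 5/32 = 1/7 + 1/75 + 1/16800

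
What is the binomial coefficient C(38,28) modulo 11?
0

Using Lucas' theorem:
Write n=38 and k=28 in base 11:
n in base 11: [3, 5]
k in base 11: [2, 6]
C(38,28) mod 11 = ∏ C(n_i, k_i) mod 11
Digit binomials (mod 11): C(3,2) = 3; C(5,6) = 0 (k_i > n_i)
Product: 3 × 0 = 0 ≡ 0 (mod 11)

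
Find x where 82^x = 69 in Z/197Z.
91

Baby-step giant-step with step n = ⌈√197⌉ = 15.
Baby steps 82^j mod 197 (j:value) for j=0..14: 0:1, 1:82, 2:26, 3:162, 4:85, 5:75, 6:43, 7:177, 8:133, 9:71, 10:109, 11:73, 12:76, 13:125, 14:6.
Giant-step multiplier: 82^(-15) ≡ 82^(196-15) = 82^181 ≡ 195 (mod 197).
Giant steps γ_i = 69·195^i mod 197: γ_0=69, γ_1=59, γ_2=79, γ_3=39, γ_4=119, γ_5=156, γ_6=82 (in table at j=1).
x = i·n + j = 6·15 + 1 = 91.
Check: 82^91 ≡ 69 (mod 197).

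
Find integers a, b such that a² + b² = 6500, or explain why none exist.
10² + 80² (a=10, b=80)

Factorization: 6500 = 2^2 × 5^3 × 13
By Fermat: n is sum of two squares iff every prime p ≡ 3 (mod 4) appears to even power.
All primes ≡ 3 (mod 4) appear to even power.
Search a = 0, 1, 2, … for 6500 - a² a perfect square: first hit at a = 10: 6500 - 100 = 6400 = 80².
6500 = 10² + 80² = 100 + 6400 ✓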